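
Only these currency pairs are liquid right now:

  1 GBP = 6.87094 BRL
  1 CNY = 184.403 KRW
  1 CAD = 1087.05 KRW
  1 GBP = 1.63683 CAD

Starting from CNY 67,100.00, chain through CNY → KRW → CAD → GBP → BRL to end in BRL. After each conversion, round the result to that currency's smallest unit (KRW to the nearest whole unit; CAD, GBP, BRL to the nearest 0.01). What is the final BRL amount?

BRL 47,780.86

CNY 67,100.00 × 184.403 = KRW 12,373,441
KRW 12,373,441 ÷ 1087.05 = CAD 11,382.59
CAD 11,382.59 ÷ 1.63683 = GBP 6,954.05
GBP 6,954.05 × 6.87094 = BRL 47,780.86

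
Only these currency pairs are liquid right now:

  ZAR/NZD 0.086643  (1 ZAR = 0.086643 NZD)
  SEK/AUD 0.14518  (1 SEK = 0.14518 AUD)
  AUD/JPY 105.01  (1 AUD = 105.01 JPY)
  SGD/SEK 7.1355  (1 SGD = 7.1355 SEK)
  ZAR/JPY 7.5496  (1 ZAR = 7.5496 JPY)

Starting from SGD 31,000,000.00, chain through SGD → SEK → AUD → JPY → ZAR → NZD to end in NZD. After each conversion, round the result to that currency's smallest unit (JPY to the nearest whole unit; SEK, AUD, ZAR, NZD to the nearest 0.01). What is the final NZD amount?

SGD 31,000,000.00 × 7.1355 = SEK 221,200,500.00
SEK 221,200,500.00 × 0.14518 = AUD 32,113,888.59
AUD 32,113,888.59 × 105.01 = JPY 3,372,279,441
JPY 3,372,279,441 ÷ 7.5496 = ZAR 446,683,193.94
ZAR 446,683,193.94 × 0.086643 = NZD 38,701,971.97

NZD 38,701,971.97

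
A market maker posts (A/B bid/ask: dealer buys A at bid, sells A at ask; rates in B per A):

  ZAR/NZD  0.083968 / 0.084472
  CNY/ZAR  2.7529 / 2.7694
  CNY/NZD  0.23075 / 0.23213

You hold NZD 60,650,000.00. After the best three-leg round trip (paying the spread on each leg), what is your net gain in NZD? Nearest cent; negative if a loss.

Best loop NZD → CNY → ZAR → NZD:
NZD 60,650,000.00 ÷ 0.23213 (buy CNY at ask) = CNY 261,276,009.13
CNY 261,276,009.13 × 2.7529 (sell CNY at bid) = ZAR 719,266,725.54
ZAR 719,266,725.54 × 0.083968 (sell ZAR at bid) = NZD 60,395,388.41

Net result: NZD -254,611.59 (no profitable arbitrage after spreads)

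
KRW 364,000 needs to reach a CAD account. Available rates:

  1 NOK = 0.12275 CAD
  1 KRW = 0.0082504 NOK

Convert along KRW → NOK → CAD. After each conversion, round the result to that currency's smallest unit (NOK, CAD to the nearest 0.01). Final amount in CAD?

KRW 364,000 × 0.0082504 = NOK 3,003.15
NOK 3,003.15 × 0.12275 = CAD 368.64

CAD 368.64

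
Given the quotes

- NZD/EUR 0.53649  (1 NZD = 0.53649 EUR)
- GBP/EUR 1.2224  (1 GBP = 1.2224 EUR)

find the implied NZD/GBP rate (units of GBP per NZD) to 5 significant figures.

NZD/GBP = 0.43888

1 NZD × 0.53649 = 0.53649 EUR
0.53649 EUR ÷ 1.2224 = 0.438883 GBP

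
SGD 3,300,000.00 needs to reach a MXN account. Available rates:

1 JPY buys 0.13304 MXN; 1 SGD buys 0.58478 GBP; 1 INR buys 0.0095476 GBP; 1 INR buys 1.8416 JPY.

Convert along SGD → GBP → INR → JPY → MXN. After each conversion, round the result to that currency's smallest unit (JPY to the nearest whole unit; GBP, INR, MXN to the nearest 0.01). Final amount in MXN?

SGD 3,300,000.00 × 0.58478 = GBP 1,929,774.00
GBP 1,929,774.00 ÷ 0.0095476 = INR 202,121,370.82
INR 202,121,370.82 × 1.8416 = JPY 372,226,717
JPY 372,226,717 × 0.13304 = MXN 49,521,042.43

MXN 49,521,042.43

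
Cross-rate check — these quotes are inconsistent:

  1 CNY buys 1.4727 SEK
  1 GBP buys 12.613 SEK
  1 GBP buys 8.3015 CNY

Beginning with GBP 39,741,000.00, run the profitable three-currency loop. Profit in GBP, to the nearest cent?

Profitable loop is GBP → SEK → CNY → GBP:
GBP 39,741,000.00 × 12.613 = SEK 501,253,233.00
SEK 501,253,233.00 ÷ 1.4727 = CNY 340,363,436.55
CNY 340,363,436.55 ÷ 8.3015 = GBP 41,000,233.28
Profit = GBP 41,000,233.28 − GBP 39,741,000.00

Profit: GBP 1,259,233.28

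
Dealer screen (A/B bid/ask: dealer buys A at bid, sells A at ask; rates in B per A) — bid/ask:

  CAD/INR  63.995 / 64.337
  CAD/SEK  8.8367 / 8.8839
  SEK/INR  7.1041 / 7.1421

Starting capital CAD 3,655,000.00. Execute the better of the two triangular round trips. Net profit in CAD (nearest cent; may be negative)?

Best loop CAD → INR → SEK → CAD:
CAD 3,655,000.00 × 63.995 (sell CAD at bid) = INR 233,901,725.00
INR 233,901,725.00 ÷ 7.1421 (buy SEK at ask) = SEK 32,749,712.97
SEK 32,749,712.97 ÷ 8.8839 (buy CAD at ask) = CAD 3,686,411.71

Net profit: CAD 31,411.71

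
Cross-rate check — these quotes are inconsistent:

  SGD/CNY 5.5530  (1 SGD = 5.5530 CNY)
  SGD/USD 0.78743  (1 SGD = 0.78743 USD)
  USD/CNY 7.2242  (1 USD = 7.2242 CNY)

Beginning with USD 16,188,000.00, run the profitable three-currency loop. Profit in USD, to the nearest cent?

Profitable loop is USD → CNY → SGD → USD:
USD 16,188,000.00 × 7.2242 = CNY 116,945,349.60
CNY 116,945,349.60 ÷ 5.5530 = SGD 21,059,850.46
SGD 21,059,850.46 × 0.78743 = USD 16,583,158.05
Profit = USD 16,583,158.05 − USD 16,188,000.00

Profit: USD 395,158.05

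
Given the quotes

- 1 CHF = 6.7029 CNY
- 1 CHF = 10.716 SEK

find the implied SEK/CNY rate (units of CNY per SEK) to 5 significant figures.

SEK/CNY = 0.62550

1 SEK ÷ 10.716 = 0.0933184 CHF
0.0933184 CHF × 6.7029 = 0.625504 CNY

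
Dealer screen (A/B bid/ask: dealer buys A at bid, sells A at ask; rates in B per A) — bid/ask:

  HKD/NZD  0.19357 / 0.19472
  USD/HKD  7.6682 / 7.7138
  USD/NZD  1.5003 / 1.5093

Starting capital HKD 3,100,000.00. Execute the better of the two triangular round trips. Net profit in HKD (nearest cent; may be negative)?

Net result: HKD -3,572.84 (no profitable arbitrage after spreads)

Best loop HKD → USD → NZD → HKD:
HKD 3,100,000.00 ÷ 7.7138 (buy USD at ask) = USD 401,877.16
USD 401,877.16 × 1.5003 (sell USD at bid) = NZD 602,936.30
NZD 602,936.30 ÷ 0.19472 (buy HKD at ask) = HKD 3,096,427.16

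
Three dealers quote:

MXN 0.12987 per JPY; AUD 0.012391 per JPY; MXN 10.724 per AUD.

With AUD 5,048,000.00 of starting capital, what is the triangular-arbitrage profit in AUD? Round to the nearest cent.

Profit: AUD 117,039.75

Profitable loop is AUD → MXN → JPY → AUD:
AUD 5,048,000.00 × 10.724 = MXN 54,134,752.00
MXN 54,134,752.00 ÷ 0.12987 = JPY 416,838,007
JPY 416,838,007 × 0.012391 = AUD 5,165,039.75
Profit = AUD 5,165,039.75 − AUD 5,048,000.00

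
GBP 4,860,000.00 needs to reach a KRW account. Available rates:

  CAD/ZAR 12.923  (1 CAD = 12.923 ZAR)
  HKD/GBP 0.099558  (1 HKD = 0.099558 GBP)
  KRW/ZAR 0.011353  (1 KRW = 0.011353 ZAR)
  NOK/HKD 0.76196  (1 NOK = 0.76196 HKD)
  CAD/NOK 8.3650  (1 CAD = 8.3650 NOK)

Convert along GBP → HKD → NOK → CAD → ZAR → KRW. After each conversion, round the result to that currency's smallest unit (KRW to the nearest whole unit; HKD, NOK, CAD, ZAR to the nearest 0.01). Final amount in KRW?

KRW 8,717,956,425

GBP 4,860,000.00 ÷ 0.099558 = HKD 48,815,765.68
HKD 48,815,765.68 ÷ 0.76196 = NOK 64,066,047.67
NOK 64,066,047.67 ÷ 8.3650 = CAD 7,658,822.20
CAD 7,658,822.20 × 12.923 = ZAR 98,974,959.29
ZAR 98,974,959.29 ÷ 0.011353 = KRW 8,717,956,425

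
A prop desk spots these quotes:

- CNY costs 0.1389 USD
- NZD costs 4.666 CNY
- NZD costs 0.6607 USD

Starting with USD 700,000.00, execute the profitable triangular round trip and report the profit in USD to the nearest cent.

Profitable loop is USD → CNY → NZD → USD:
USD 700,000.00 ÷ 0.1389 = CNY 5,039,596.83
CNY 5,039,596.83 ÷ 4.666 = NZD 1,080,067.90
NZD 1,080,067.90 × 0.6607 = USD 713,600.86
Profit = USD 713,600.86 − USD 700,000.00

Profit: USD 13,600.86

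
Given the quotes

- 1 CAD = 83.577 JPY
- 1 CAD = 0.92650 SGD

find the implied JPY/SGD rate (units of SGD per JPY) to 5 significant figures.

JPY/SGD = 0.011086

1 JPY ÷ 83.577 = 0.011965 CAD
0.011965 CAD × 0.92650 = 0.0110856 SGD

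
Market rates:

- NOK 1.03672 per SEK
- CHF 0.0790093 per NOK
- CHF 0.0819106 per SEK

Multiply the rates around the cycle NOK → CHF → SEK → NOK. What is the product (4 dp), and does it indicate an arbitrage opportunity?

1.0000 (no arbitrage)

Around NOK → CHF → SEK → NOK: 1 × 0.0790093 ÷ 0.0819106 × 1.03672 = 0.999999
Product ≈ 1 (deviation 0.000%, within rounding noise).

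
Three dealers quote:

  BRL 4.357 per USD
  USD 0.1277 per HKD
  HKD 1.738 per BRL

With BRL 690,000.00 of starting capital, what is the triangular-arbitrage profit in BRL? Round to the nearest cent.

Profit: BRL 23,544.17

Profitable loop is BRL → USD → HKD → BRL:
BRL 690,000.00 ÷ 4.357 = USD 158,365.85
USD 158,365.85 ÷ 0.1277 = HKD 1,240,139.77
HKD 1,240,139.77 ÷ 1.738 = BRL 713,544.17
Profit = BRL 713,544.17 − BRL 690,000.00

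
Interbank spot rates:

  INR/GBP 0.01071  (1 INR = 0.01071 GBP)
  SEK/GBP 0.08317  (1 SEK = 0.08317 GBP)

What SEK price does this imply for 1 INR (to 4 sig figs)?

1 INR × 0.01071 = 0.01071 GBP
0.01071 GBP ÷ 0.08317 = 0.128772 SEK

INR/SEK = 0.1288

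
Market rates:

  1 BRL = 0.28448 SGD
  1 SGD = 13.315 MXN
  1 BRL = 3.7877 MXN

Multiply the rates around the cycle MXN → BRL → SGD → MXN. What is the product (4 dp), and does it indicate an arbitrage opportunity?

1.0000 (no arbitrage)

Around MXN → BRL → SGD → MXN: 1 ÷ 3.7877 × 0.28448 × 13.315 = 1.000040
Product ≈ 1 (deviation 0.004%, within rounding noise).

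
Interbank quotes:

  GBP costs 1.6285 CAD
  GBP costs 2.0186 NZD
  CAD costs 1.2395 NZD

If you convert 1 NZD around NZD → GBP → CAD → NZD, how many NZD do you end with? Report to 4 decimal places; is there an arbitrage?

1.0000 (no arbitrage)

Around NZD → GBP → CAD → NZD: 1 ÷ 2.0186 × 1.6285 × 1.2395 = 0.999963
Product ≈ 1 (deviation 0.004%, within rounding noise).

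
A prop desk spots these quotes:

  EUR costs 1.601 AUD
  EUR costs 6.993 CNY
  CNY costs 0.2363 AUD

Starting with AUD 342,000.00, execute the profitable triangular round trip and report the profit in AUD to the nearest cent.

Profit: AUD 10,989.69

Profitable loop is AUD → EUR → CNY → AUD:
AUD 342,000.00 ÷ 1.601 = EUR 213,616.49
EUR 213,616.49 × 6.993 = CNY 1,493,820.11
CNY 1,493,820.11 × 0.2363 = AUD 352,989.69
Profit = AUD 352,989.69 − AUD 342,000.00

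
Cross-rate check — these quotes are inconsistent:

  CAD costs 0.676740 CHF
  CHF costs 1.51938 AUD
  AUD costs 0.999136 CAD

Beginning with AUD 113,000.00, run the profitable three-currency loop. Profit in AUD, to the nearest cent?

Profit: AUD 3,089.06

Profitable loop is AUD → CAD → CHF → AUD:
AUD 113,000.00 × 0.999136 = CAD 112,902.37
CAD 112,902.37 × 0.676740 = CHF 76,405.55
CHF 76,405.55 × 1.51938 = AUD 116,089.06
Profit = AUD 116,089.06 − AUD 113,000.00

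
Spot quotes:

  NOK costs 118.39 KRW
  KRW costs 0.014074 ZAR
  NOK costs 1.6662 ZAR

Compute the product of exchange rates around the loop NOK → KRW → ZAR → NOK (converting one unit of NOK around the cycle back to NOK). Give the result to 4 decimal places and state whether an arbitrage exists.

1.0000 (no arbitrage)

Around NOK → KRW → ZAR → NOK: 1 × 118.39 × 0.014074 ÷ 1.6662 = 1.000013
Product ≈ 1 (deviation 0.001%, within rounding noise).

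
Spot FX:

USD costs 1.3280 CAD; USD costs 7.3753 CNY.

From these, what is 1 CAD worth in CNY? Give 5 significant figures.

CAD/CNY = 5.5537

1 CAD ÷ 1.3280 = 0.753012 USD
0.753012 USD × 7.3753 = 5.55369 CNY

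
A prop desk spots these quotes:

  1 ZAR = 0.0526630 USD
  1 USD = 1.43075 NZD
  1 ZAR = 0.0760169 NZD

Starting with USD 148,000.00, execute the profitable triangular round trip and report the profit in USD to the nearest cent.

Profitable loop is USD → ZAR → NZD → USD:
USD 148,000.00 ÷ 0.0526630 = ZAR 2,810,322.24
ZAR 2,810,322.24 × 0.0760169 = NZD 213,631.98
NZD 213,631.98 ÷ 1.43075 = USD 149,314.68
Profit = USD 149,314.68 − USD 148,000.00

Profit: USD 1,314.68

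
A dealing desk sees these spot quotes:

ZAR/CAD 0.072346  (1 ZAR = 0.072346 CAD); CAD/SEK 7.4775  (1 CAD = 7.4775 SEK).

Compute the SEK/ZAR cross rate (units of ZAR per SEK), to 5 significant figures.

1 SEK ÷ 7.4775 = 0.133735 CAD
0.133735 CAD ÷ 0.072346 = 1.84854 ZAR

SEK/ZAR = 1.8485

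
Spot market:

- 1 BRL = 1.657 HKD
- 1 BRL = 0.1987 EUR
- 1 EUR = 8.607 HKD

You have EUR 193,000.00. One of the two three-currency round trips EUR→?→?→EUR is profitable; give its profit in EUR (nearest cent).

Profit: EUR 6,197.77

Profitable loop is EUR → HKD → BRL → EUR:
EUR 193,000.00 × 8.607 = HKD 1,661,151.00
HKD 1,661,151.00 ÷ 1.657 = BRL 1,002,505.13
BRL 1,002,505.13 × 0.1987 = EUR 199,197.77
Profit = EUR 199,197.77 − EUR 193,000.00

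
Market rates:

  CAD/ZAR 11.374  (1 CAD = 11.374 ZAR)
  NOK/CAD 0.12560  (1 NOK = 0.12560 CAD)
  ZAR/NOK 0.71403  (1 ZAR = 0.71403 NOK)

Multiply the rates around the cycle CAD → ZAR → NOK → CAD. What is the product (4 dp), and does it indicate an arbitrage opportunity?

1.0200 (arbitrage exists)

Around CAD → ZAR → NOK → CAD: 1 × 11.374 × 0.71403 × 0.12560 = 1.020045
Product > 1; profitable direction is CAD → ZAR → NOK → CAD.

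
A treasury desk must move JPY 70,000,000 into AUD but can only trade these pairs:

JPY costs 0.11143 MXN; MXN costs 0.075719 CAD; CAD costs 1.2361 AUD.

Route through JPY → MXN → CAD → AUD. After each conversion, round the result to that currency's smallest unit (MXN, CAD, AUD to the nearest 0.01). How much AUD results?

JPY 70,000,000 × 0.11143 = MXN 7,800,100.00
MXN 7,800,100.00 × 0.075719 = CAD 590,615.77
CAD 590,615.77 × 1.2361 = AUD 730,060.15

AUD 730,060.15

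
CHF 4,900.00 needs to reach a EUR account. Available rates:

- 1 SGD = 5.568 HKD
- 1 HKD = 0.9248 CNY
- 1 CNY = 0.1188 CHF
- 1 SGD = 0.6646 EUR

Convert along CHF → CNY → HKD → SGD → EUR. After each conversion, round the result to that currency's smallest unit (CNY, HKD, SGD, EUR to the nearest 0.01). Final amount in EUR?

EUR 5,323.45

CHF 4,900.00 ÷ 0.1188 = CNY 41,245.79
CNY 41,245.79 ÷ 0.9248 = HKD 44,599.69
HKD 44,599.69 ÷ 5.568 = SGD 8,010.00
SGD 8,010.00 × 0.6646 = EUR 5,323.45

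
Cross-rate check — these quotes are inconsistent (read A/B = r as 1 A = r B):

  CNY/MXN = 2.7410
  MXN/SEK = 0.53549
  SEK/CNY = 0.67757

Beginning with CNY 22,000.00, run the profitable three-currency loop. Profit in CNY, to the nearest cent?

Profit: CNY 121.17

Profitable loop is CNY → SEK → MXN → CNY:
CNY 22,000.00 ÷ 0.67757 = SEK 32,468.97
SEK 32,468.97 ÷ 0.53549 = MXN 60,634.13
MXN 60,634.13 ÷ 2.7410 = CNY 22,121.17
Profit = CNY 22,121.17 − CNY 22,000.00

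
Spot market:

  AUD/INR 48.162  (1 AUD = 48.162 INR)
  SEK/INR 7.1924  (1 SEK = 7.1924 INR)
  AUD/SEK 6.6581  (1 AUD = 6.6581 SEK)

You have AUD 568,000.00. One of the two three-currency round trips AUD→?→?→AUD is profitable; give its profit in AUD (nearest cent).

Profitable loop is AUD → INR → SEK → AUD:
AUD 568,000.00 × 48.162 = INR 27,356,016.00
INR 27,356,016.00 ÷ 7.1924 = SEK 3,803,461.43
SEK 3,803,461.43 ÷ 6.6581 = AUD 571,253.28
Profit = AUD 571,253.28 − AUD 568,000.00

Profit: AUD 3,253.28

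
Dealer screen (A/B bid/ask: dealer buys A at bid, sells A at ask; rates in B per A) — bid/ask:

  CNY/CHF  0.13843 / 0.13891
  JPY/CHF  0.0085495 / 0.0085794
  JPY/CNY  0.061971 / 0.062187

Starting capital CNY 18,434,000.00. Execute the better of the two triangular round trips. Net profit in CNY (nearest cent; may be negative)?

Net result: CNY -1,621.08 (no profitable arbitrage after spreads)

Best loop CNY → CHF → JPY → CNY:
CNY 18,434,000.00 × 0.13843 (sell CNY at bid) = CHF 2,551,818.62
CHF 2,551,818.62 ÷ 0.0085794 (buy JPY at ask) = JPY 297,435,557
JPY 297,435,557 × 0.061971 (sell JPY at bid) = CNY 18,432,378.92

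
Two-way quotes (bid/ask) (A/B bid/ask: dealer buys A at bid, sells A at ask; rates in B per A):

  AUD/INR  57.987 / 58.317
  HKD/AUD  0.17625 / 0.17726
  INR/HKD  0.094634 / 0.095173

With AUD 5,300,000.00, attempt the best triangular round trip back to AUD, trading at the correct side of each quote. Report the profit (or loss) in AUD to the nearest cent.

Best loop AUD → HKD → INR → AUD:
AUD 5,300,000.00 ÷ 0.17726 (buy HKD at ask) = HKD 29,899,582.53
HKD 29,899,582.53 ÷ 0.095173 (buy INR at ask) = INR 314,160,345.20
INR 314,160,345.20 ÷ 58.317 (buy AUD at ask) = AUD 5,387,114.31

Net profit: AUD 87,114.31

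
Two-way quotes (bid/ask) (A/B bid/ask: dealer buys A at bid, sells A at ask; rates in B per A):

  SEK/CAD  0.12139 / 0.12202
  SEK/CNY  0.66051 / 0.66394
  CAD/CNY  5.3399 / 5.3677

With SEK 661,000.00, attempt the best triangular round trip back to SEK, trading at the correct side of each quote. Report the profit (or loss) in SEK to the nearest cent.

Best loop SEK → CNY → CAD → SEK:
SEK 661,000.00 × 0.66051 (sell SEK at bid) = CNY 436,597.11
CNY 436,597.11 ÷ 5.3677 (buy CAD at ask) = CAD 81,337.84
CAD 81,337.84 ÷ 0.12202 (buy SEK at ask) = SEK 666,594.31

Net profit: SEK 5,594.31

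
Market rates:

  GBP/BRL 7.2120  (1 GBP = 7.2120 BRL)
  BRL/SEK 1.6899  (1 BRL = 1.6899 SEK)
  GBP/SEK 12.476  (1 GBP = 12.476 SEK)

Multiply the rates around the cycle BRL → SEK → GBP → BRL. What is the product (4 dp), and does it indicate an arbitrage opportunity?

Around BRL → SEK → GBP → BRL: 1 × 1.6899 ÷ 12.476 × 7.2120 = 0.976880
Product < 1; profitable direction is BRL → GBP → SEK → BRL.

0.9769 (arbitrage exists)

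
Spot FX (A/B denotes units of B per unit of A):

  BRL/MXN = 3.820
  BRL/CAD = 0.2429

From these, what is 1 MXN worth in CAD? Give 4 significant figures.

1 MXN ÷ 3.820 = 0.26178 BRL
0.26178 BRL × 0.2429 = 0.0635864 CAD

MXN/CAD = 0.06359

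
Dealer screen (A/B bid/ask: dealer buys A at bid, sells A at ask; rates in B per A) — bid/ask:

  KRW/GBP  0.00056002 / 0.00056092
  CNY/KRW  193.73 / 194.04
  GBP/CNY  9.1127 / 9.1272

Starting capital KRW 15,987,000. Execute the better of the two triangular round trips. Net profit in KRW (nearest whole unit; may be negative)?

Net profit: KRW 106,008

Best loop KRW → CNY → GBP → KRW:
KRW 15,987,000 ÷ 194.04 (buy CNY at ask) = CNY 82,390.23
CNY 82,390.23 ÷ 9.1272 (buy GBP at ask) = GBP 9,026.89
GBP 9,026.89 ÷ 0.00056092 (buy KRW at ask) = KRW 16,093,008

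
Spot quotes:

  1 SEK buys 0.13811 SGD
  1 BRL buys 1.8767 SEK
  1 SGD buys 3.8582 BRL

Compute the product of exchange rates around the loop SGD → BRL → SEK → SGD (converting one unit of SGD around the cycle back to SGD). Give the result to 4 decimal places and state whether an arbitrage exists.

1.0000 (no arbitrage)

Around SGD → BRL → SEK → SGD: 1 × 3.8582 × 1.8767 × 0.13811 = 1.000011
Product ≈ 1 (deviation 0.001%, within rounding noise).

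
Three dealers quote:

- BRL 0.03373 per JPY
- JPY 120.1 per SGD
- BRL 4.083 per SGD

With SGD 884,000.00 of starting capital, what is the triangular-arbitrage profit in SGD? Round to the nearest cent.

Profit: SGD 6,988.91

Profitable loop is SGD → BRL → JPY → SGD:
SGD 884,000.00 × 4.083 = BRL 3,609,372.00
BRL 3,609,372.00 ÷ 0.03373 = JPY 107,007,768
JPY 107,007,768 ÷ 120.1 = SGD 890,988.91
Profit = SGD 890,988.91 − SGD 884,000.00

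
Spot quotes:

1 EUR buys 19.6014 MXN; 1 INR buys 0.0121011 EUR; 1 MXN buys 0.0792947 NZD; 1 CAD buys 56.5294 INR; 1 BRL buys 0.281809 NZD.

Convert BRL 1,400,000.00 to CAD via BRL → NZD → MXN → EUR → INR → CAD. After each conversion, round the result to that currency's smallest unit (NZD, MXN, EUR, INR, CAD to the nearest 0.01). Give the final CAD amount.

BRL 1,400,000.00 × 0.281809 = NZD 394,532.60
NZD 394,532.60 ÷ 0.0792947 = MXN 4,975,522.95
MXN 4,975,522.95 ÷ 19.6014 = EUR 253,835.08
EUR 253,835.08 ÷ 0.0121011 = INR 20,976,198.86
INR 20,976,198.86 ÷ 56.5294 = CAD 371,067.07

CAD 371,067.07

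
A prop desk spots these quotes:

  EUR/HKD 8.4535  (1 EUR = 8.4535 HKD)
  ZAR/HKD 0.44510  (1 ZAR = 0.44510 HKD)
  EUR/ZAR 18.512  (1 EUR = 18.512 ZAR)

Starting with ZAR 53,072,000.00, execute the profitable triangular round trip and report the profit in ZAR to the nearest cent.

Profitable loop is ZAR → EUR → HKD → ZAR:
ZAR 53,072,000.00 ÷ 18.512 = EUR 2,866,897.15
EUR 2,866,897.15 × 8.4535 = HKD 24,235,315.04
HKD 24,235,315.04 ÷ 0.44510 = ZAR 54,449,146.35
Profit = ZAR 54,449,146.35 − ZAR 53,072,000.00

Profit: ZAR 1,377,146.35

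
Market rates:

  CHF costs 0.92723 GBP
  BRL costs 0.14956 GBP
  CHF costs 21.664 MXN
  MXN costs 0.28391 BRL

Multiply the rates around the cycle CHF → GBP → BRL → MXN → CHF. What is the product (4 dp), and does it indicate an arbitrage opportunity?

1.0080 (arbitrage exists)

Around CHF → GBP → BRL → MXN → CHF: 1 × 0.92723 ÷ 0.14956 ÷ 0.28391 ÷ 21.664 = 1.007982
Product > 1; profitable direction is CHF → GBP → BRL → MXN → CHF.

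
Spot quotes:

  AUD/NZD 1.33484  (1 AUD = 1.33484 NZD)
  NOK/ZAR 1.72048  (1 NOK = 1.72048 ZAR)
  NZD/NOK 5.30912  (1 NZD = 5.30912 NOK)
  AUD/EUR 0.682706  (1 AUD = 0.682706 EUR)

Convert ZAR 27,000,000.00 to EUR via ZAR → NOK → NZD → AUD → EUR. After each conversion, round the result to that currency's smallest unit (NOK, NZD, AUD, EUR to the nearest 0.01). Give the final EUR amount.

ZAR 27,000,000.00 ÷ 1.72048 = NOK 15,693,294.89
NOK 15,693,294.89 ÷ 5.30912 = NZD 2,955,912.64
NZD 2,955,912.64 ÷ 1.33484 = AUD 2,214,432.17
AUD 2,214,432.17 × 0.682706 = EUR 1,511,806.13

EUR 1,511,806.13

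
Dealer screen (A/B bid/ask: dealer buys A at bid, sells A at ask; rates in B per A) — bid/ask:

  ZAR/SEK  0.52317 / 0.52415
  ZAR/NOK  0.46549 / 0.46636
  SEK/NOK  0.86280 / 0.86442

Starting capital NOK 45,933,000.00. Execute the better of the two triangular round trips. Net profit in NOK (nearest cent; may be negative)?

Best loop NOK → SEK → ZAR → NOK:
NOK 45,933,000.00 ÷ 0.86442 (buy SEK at ask) = SEK 53,137,363.78
SEK 53,137,363.78 ÷ 0.52415 (buy ZAR at ask) = ZAR 101,378,162.32
ZAR 101,378,162.32 × 0.46549 (sell ZAR at bid) = NOK 47,190,520.78

Net profit: NOK 1,257,520.78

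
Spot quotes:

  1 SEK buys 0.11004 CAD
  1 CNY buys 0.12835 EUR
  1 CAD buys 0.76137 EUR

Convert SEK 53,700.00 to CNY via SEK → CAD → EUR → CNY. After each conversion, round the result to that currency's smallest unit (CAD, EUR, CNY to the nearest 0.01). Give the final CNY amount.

CNY 35,052.98

SEK 53,700.00 × 0.11004 = CAD 5,909.15
CAD 5,909.15 × 0.76137 = EUR 4,499.05
EUR 4,499.05 ÷ 0.12835 = CNY 35,052.98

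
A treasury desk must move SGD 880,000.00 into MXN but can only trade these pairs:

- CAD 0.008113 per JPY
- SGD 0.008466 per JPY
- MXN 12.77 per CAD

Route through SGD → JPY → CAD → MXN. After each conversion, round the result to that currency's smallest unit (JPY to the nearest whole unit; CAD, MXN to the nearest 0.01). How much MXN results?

MXN 10,769,034.86

SGD 880,000.00 ÷ 0.008466 = JPY 103,945,193
JPY 103,945,193 × 0.008113 = CAD 843,307.35
CAD 843,307.35 × 12.77 = MXN 10,769,034.86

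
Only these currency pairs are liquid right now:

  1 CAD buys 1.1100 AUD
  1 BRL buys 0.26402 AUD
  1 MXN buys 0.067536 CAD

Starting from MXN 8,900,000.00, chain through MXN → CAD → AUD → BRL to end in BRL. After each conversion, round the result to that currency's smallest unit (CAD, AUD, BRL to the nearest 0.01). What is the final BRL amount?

BRL 2,527,036.36

MXN 8,900,000.00 × 0.067536 = CAD 601,070.40
CAD 601,070.40 × 1.1100 = AUD 667,188.14
AUD 667,188.14 ÷ 0.26402 = BRL 2,527,036.36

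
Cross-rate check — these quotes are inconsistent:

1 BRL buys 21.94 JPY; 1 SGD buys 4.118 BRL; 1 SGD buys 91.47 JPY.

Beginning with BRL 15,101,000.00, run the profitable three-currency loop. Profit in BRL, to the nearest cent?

Profitable loop is BRL → SGD → JPY → BRL:
BRL 15,101,000.00 ÷ 4.118 = SGD 3,667,071.39
SGD 3,667,071.39 × 91.47 = JPY 335,427,020
JPY 335,427,020 ÷ 21.94 = BRL 15,288,378.32
Profit = BRL 15,288,378.32 − BRL 15,101,000.00

Profit: BRL 187,378.32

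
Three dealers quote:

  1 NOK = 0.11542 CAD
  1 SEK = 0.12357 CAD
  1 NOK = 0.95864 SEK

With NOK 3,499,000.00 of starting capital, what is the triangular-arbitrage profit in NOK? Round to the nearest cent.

Profit: NOK 92,132.80

Profitable loop is NOK → SEK → CAD → NOK:
NOK 3,499,000.00 × 0.95864 = SEK 3,354,281.36
SEK 3,354,281.36 × 0.12357 = CAD 414,488.55
CAD 414,488.55 ÷ 0.11542 = NOK 3,591,132.80
Profit = NOK 3,591,132.80 − NOK 3,499,000.00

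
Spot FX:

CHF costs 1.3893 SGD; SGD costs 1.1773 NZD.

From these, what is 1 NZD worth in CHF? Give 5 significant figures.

NZD/CHF = 0.61139

1 NZD ÷ 1.1773 = 0.849401 SGD
0.849401 SGD ÷ 1.3893 = 0.611388 CHF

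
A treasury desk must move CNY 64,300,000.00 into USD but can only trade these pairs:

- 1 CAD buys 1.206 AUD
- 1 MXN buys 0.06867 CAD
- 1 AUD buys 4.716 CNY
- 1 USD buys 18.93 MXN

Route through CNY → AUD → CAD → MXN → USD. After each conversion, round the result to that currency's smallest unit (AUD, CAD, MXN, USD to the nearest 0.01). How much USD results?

USD 8,697,054.81

CNY 64,300,000.00 ÷ 4.716 = AUD 13,634,435.96
AUD 13,634,435.96 ÷ 1.206 = CAD 11,305,502.45
CAD 11,305,502.45 ÷ 0.06867 = MXN 164,635,247.56
MXN 164,635,247.56 ÷ 18.93 = USD 8,697,054.81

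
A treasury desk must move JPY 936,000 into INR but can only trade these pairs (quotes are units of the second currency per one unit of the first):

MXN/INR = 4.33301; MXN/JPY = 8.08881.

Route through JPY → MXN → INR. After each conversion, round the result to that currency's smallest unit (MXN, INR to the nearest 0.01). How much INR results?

INR 501,396.03

JPY 936,000 ÷ 8.08881 = MXN 115,715.41
MXN 115,715.41 × 4.33301 = INR 501,396.03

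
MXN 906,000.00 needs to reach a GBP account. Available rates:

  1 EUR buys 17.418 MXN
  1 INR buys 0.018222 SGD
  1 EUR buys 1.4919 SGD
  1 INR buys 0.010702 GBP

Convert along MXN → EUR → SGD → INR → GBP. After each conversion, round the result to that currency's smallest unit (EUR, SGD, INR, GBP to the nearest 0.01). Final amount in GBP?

GBP 45,576.25

MXN 906,000.00 ÷ 17.418 = EUR 52,015.16
EUR 52,015.16 × 1.4919 = SGD 77,601.42
SGD 77,601.42 ÷ 0.018222 = INR 4,258,666.45
INR 4,258,666.45 × 0.010702 = GBP 45,576.25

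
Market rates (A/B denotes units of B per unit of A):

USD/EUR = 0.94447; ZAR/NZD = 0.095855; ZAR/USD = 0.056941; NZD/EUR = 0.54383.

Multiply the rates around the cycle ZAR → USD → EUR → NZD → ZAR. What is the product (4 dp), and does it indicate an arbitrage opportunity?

Around ZAR → USD → EUR → NZD → ZAR: 1 × 0.056941 × 0.94447 ÷ 0.54383 ÷ 0.095855 = 1.031657
Product > 1; profitable direction is ZAR → USD → EUR → NZD → ZAR.

1.0317 (arbitrage exists)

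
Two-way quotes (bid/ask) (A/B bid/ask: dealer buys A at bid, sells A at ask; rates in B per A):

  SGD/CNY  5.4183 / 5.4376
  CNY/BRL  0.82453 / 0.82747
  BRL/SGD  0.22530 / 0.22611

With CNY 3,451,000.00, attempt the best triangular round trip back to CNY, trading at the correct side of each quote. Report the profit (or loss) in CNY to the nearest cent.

Net profit: CNY 22,566.84

Best loop CNY → BRL → SGD → CNY:
CNY 3,451,000.00 × 0.82453 (sell CNY at bid) = BRL 2,845,453.03
BRL 2,845,453.03 × 0.22530 (sell BRL at bid) = SGD 641,080.57
SGD 641,080.57 × 5.4183 (sell SGD at bid) = CNY 3,473,566.84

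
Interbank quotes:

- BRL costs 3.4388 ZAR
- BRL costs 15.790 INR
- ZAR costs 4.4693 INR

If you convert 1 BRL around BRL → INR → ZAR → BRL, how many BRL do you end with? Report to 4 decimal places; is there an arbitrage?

Around BRL → INR → ZAR → BRL: 1 × 15.790 ÷ 4.4693 ÷ 3.4388 = 1.027391
Product > 1; profitable direction is BRL → INR → ZAR → BRL.

1.0274 (arbitrage exists)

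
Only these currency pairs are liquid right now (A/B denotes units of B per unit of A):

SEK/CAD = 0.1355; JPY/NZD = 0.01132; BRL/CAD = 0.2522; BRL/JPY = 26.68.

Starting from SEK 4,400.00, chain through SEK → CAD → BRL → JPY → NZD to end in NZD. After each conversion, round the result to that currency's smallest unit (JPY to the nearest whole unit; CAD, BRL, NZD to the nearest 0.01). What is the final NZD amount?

NZD 713.98

SEK 4,400.00 × 0.1355 = CAD 596.20
CAD 596.20 ÷ 0.2522 = BRL 2,364.00
BRL 2,364.00 × 26.68 = JPY 63,072
JPY 63,072 × 0.01132 = NZD 713.98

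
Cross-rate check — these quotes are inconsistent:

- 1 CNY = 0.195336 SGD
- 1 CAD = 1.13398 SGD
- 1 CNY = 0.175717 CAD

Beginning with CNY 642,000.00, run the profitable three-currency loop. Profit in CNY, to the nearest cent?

Profit: CNY 12,895.36

Profitable loop is CNY → CAD → SGD → CNY:
CNY 642,000.00 × 0.175717 = CAD 112,810.31
CAD 112,810.31 × 1.13398 = SGD 127,924.64
SGD 127,924.64 ÷ 0.195336 = CNY 654,895.36
Profit = CNY 654,895.36 − CNY 642,000.00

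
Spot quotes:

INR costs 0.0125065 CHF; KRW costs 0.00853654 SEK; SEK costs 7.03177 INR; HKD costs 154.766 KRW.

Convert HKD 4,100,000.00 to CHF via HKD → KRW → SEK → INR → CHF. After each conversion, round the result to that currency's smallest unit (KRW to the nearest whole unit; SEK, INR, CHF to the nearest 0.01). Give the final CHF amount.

HKD 4,100,000.00 × 154.766 = KRW 634,540,600
KRW 634,540,600 × 0.00853654 = SEK 5,416,781.21
SEK 5,416,781.21 × 7.03177 = INR 38,089,559.61
INR 38,089,559.61 × 0.0125065 = CHF 476,367.08

CHF 476,367.08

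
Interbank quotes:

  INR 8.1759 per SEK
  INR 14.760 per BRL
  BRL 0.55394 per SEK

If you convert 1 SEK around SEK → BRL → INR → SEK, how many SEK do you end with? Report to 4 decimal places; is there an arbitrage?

Around SEK → BRL → INR → SEK: 1 × 0.55394 × 14.760 ÷ 8.1759 = 1.000031
Product ≈ 1 (deviation 0.003%, within rounding noise).

1.0000 (no arbitrage)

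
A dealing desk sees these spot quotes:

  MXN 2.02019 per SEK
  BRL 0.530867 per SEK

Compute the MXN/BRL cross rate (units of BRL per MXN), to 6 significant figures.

MXN/BRL = 0.262781

1 MXN ÷ 2.02019 = 0.495003 SEK
0.495003 SEK × 0.530867 = 0.262781 BRL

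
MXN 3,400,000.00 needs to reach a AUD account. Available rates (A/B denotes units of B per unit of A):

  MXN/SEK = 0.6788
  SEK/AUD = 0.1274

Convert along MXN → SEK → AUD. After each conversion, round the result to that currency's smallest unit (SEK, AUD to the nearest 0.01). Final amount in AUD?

AUD 294,029.01

MXN 3,400,000.00 × 0.6788 = SEK 2,307,920.00
SEK 2,307,920.00 × 0.1274 = AUD 294,029.01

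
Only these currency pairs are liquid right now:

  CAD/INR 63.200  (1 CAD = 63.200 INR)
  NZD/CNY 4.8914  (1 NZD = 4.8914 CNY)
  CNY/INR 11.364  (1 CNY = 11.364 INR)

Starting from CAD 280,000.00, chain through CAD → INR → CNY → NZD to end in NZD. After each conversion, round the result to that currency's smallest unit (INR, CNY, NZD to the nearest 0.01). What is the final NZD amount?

CAD 280,000.00 × 63.200 = INR 17,696,000.00
INR 17,696,000.00 ÷ 11.364 = CNY 1,557,198.17
CNY 1,557,198.17 ÷ 4.8914 = NZD 318,354.29

NZD 318,354.29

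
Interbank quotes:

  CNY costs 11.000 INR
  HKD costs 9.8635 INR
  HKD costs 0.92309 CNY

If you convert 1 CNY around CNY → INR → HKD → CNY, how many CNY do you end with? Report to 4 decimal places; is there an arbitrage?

1.0295 (arbitrage exists)

Around CNY → INR → HKD → CNY: 1 × 11.000 ÷ 9.8635 × 0.92309 = 1.029451
Product > 1; profitable direction is CNY → INR → HKD → CNY.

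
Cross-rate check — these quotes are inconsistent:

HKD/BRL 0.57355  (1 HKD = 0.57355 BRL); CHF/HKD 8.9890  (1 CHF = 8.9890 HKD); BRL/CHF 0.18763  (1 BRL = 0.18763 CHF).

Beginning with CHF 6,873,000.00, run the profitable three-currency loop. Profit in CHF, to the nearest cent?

Profit: CHF 231,956.13

Profitable loop is CHF → BRL → HKD → CHF:
CHF 6,873,000.00 ÷ 0.18763 = BRL 36,630,602.78
BRL 36,630,602.78 ÷ 0.57355 = HKD 63,866,450.67
HKD 63,866,450.67 ÷ 8.9890 = CHF 7,104,956.13
Profit = CHF 7,104,956.13 − CHF 6,873,000.00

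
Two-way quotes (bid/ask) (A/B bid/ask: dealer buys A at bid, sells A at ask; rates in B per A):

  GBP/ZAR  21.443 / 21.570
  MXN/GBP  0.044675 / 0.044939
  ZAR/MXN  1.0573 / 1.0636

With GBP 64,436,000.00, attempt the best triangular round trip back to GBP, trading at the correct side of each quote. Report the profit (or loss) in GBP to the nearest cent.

Best loop GBP → ZAR → MXN → GBP:
GBP 64,436,000.00 × 21.443 (sell GBP at bid) = ZAR 1,381,701,148.00
ZAR 1,381,701,148.00 × 1.0573 (sell ZAR at bid) = MXN 1,460,872,623.78
MXN 1,460,872,623.78 × 0.044675 (sell MXN at bid) = GBP 65,264,484.47

Net profit: GBP 828,484.47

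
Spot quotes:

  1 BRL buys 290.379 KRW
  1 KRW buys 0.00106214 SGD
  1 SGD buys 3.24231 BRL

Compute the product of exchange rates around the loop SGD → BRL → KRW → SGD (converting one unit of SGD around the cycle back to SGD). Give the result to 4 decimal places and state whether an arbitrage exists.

Around SGD → BRL → KRW → SGD: 1 × 3.24231 × 290.379 × 0.00106214 = 1.000003
Product ≈ 1 (deviation 0.000%, within rounding noise).

1.0000 (no arbitrage)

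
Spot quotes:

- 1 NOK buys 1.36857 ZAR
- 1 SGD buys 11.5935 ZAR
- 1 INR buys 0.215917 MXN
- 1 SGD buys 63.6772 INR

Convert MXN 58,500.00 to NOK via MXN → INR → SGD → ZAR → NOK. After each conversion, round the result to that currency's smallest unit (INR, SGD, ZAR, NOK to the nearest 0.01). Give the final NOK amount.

NOK 36,043.99

MXN 58,500.00 ÷ 0.215917 = INR 270,937.44
INR 270,937.44 ÷ 63.6772 = SGD 4,254.86
SGD 4,254.86 × 11.5935 = ZAR 49,328.72
ZAR 49,328.72 ÷ 1.36857 = NOK 36,043.99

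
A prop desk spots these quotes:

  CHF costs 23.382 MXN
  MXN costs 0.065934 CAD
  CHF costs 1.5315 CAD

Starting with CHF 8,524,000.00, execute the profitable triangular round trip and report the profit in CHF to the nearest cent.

Profitable loop is CHF → MXN → CAD → CHF:
CHF 8,524,000.00 × 23.382 = MXN 199,308,168.00
MXN 199,308,168.00 × 0.065934 = CAD 13,141,184.75
CAD 13,141,184.75 ÷ 1.5315 = CHF 8,580,597.29
Profit = CHF 8,580,597.29 − CHF 8,524,000.00

Profit: CHF 56,597.29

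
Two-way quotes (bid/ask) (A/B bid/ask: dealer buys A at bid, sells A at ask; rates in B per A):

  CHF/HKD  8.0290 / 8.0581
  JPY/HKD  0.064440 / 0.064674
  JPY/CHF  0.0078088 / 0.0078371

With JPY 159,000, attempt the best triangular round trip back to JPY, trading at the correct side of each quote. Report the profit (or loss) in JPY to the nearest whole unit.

Net profit: JPY 3,242

Best loop JPY → HKD → CHF → JPY:
JPY 159,000 × 0.064440 (sell JPY at bid) = HKD 10,245.96
HKD 10,245.96 ÷ 8.0581 (buy CHF at ask) = CHF 1,271.51
CHF 1,271.51 ÷ 0.0078371 (buy JPY at ask) = JPY 162,242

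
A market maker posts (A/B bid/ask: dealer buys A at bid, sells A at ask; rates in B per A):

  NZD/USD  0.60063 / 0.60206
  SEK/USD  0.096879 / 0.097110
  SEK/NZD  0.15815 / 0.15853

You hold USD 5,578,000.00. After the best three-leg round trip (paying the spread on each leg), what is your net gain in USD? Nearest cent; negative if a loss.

Best loop USD → NZD → SEK → USD:
USD 5,578,000.00 ÷ 0.60206 (buy NZD at ask) = NZD 9,264,857.32
NZD 9,264,857.32 ÷ 0.15853 (buy SEK at ask) = SEK 58,442,296.87
SEK 58,442,296.87 × 0.096879 (sell SEK at bid) = USD 5,661,831.28

Net profit: USD 83,831.28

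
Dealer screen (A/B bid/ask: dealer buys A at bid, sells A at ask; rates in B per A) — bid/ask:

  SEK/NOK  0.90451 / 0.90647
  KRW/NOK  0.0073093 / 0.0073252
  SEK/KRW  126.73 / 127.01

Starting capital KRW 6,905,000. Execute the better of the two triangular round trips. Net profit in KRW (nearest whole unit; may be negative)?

Best loop KRW → NOK → SEK → KRW:
KRW 6,905,000 × 0.0073093 (sell KRW at bid) = NOK 50,470.72
NOK 50,470.72 ÷ 0.90647 (buy SEK at ask) = SEK 55,678.31
SEK 55,678.31 × 126.73 (sell SEK at bid) = KRW 7,056,112

Net profit: KRW 151,112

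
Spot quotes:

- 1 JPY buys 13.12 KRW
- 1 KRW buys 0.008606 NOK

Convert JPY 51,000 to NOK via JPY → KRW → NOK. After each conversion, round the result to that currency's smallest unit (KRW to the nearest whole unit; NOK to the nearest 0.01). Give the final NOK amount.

JPY 51,000 × 13.12 = KRW 669,120
KRW 669,120 × 0.008606 = NOK 5,758.45

NOK 5,758.45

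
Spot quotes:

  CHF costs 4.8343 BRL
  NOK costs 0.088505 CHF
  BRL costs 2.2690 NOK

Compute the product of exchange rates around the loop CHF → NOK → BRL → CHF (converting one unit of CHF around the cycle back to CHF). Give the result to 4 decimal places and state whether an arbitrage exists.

Around CHF → NOK → BRL → CHF: 1 ÷ 0.088505 ÷ 2.2690 ÷ 4.8343 = 1.030064
Product > 1; profitable direction is CHF → NOK → BRL → CHF.

1.0301 (arbitrage exists)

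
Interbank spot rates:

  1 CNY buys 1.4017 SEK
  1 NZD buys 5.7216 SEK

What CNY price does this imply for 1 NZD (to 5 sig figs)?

1 NZD × 5.7216 = 5.7216 SEK
5.7216 SEK ÷ 1.4017 = 4.0819 CNY

NZD/CNY = 4.0819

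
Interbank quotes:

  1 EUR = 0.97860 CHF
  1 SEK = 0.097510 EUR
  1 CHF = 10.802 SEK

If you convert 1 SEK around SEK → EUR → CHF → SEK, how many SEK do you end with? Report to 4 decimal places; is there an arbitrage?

Around SEK → EUR → CHF → SEK: 1 × 0.097510 × 0.97860 × 10.802 = 1.030762
Product > 1; profitable direction is SEK → EUR → CHF → SEK.

1.0308 (arbitrage exists)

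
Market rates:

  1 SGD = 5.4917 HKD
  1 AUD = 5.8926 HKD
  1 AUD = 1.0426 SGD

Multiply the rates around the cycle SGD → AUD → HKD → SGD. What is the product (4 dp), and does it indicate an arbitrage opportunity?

1.0292 (arbitrage exists)

Around SGD → AUD → HKD → SGD: 1 ÷ 1.0426 × 5.8926 ÷ 5.4917 = 1.029159
Product > 1; profitable direction is SGD → AUD → HKD → SGD.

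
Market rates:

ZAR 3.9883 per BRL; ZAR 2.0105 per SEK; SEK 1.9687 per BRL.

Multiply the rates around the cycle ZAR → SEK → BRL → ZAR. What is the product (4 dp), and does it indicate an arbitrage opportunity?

1.0076 (arbitrage exists)

Around ZAR → SEK → BRL → ZAR: 1 ÷ 2.0105 ÷ 1.9687 × 3.9883 = 1.007637
Product > 1; profitable direction is ZAR → SEK → BRL → ZAR.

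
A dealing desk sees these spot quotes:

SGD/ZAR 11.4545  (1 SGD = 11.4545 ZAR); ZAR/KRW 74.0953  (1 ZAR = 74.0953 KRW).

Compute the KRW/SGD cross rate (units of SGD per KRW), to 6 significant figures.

KRW/SGD = 0.00117824

1 KRW ÷ 74.0953 = 0.0134961 ZAR
0.0134961 ZAR ÷ 11.4545 = 0.00117824 SGD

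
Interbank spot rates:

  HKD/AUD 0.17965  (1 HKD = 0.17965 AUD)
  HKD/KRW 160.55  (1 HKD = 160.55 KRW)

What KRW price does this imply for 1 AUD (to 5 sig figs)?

1 AUD ÷ 0.17965 = 5.56638 HKD
5.56638 HKD × 160.55 = 893.682 KRW

AUD/KRW = 893.68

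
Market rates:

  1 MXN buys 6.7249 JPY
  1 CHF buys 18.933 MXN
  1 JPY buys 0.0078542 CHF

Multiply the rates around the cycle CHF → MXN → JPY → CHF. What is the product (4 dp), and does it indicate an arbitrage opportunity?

Around CHF → MXN → JPY → CHF: 1 × 18.933 × 6.7249 × 0.0078542 = 1.000017
Product ≈ 1 (deviation 0.002%, within rounding noise).

1.0000 (no arbitrage)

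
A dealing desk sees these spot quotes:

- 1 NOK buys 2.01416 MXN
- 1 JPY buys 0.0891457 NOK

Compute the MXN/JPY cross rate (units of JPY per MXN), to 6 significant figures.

1 MXN ÷ 2.01416 = 0.496485 NOK
0.496485 NOK ÷ 0.0891457 = 5.56936 JPY

MXN/JPY = 5.56936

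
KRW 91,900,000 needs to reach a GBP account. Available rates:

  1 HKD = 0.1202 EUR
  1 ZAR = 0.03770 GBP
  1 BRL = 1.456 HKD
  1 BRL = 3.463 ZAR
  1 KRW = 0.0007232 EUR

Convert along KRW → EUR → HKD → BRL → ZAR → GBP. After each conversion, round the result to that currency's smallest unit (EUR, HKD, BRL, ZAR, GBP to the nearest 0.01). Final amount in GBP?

KRW 91,900,000 × 0.0007232 = EUR 66,462.08
EUR 66,462.08 ÷ 0.1202 = HKD 552,929.12
HKD 552,929.12 ÷ 1.456 = BRL 379,759.01
BRL 379,759.01 × 3.463 = ZAR 1,315,105.45
ZAR 1,315,105.45 × 0.03770 = GBP 49,579.48

GBP 49,579.48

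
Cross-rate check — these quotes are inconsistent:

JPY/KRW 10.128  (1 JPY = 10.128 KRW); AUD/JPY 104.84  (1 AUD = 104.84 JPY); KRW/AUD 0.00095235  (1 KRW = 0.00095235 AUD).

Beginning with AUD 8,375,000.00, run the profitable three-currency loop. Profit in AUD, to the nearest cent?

Profitable loop is AUD → JPY → KRW → AUD:
AUD 8,375,000.00 × 104.84 = JPY 878,035,000
JPY 878,035,000 × 10.128 = KRW 8,892,738,480
KRW 8,892,738,480 × 0.00095235 = AUD 8,468,999.49
Profit = AUD 8,468,999.49 − AUD 8,375,000.00

Profit: AUD 93,999.49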